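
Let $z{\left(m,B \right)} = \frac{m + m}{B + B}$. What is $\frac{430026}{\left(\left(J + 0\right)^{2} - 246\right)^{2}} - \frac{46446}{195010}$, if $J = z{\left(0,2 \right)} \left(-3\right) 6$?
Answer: $\frac{6754053677}{983435430} \approx 6.8678$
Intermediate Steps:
$z{\left(m,B \right)} = \frac{m}{B}$ ($z{\left(m,B \right)} = \frac{2 m}{2 B} = 2 m \frac{1}{2 B} = \frac{m}{B}$)
$J = 0$ ($J = \frac{0}{2} \left(-3\right) 6 = 0 \cdot \frac{1}{2} \left(-3\right) 6 = 0 \left(-3\right) 6 = 0 \cdot 6 = 0$)
$\frac{430026}{\left(\left(J + 0\right)^{2} - 246\right)^{2}} - \frac{46446}{195010} = \frac{430026}{\left(\left(0 + 0\right)^{2} - 246\right)^{2}} - \frac{46446}{195010} = \frac{430026}{\left(0^{2} - 246\right)^{2}} - \frac{23223}{97505} = \frac{430026}{\left(0 - 246\right)^{2}} - \frac{23223}{97505} = \frac{430026}{\left(-246\right)^{2}} - \frac{23223}{97505} = \frac{430026}{60516} - \frac{23223}{97505} = 430026 \cdot \frac{1}{60516} - \frac{23223}{97505} = \frac{71671}{10086} - \frac{23223}{97505} = \frac{6754053677}{983435430}$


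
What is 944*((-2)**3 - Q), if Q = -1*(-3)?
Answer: -10384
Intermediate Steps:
Q = 3
944*((-2)**3 - Q) = 944*((-2)**3 - 1*3) = 944*(-8 - 3) = 944*(-11) = -10384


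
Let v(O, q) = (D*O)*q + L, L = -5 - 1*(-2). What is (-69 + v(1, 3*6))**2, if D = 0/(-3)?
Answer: 5184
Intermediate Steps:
D = 0 (D = 0*(-1/3) = 0)
L = -3 (L = -5 + 2 = -3)
v(O, q) = -3 (v(O, q) = (0*O)*q - 3 = 0*q - 3 = 0 - 3 = -3)
(-69 + v(1, 3*6))**2 = (-69 - 3)**2 = (-72)**2 = 5184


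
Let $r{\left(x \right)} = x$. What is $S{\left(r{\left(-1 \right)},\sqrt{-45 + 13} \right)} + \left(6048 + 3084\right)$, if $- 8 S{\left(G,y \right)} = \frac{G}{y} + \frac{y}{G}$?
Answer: $9132 + \frac{31 i \sqrt{2}}{64} \approx 9132.0 + 0.68501 i$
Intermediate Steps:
$S{\left(G,y \right)} = - \frac{G}{8 y} - \frac{y}{8 G}$ ($S{\left(G,y \right)} = - \frac{\frac{G}{y} + \frac{y}{G}}{8} = - \frac{G}{8 y} - \frac{y}{8 G}$)
$S{\left(r{\left(-1 \right)},\sqrt{-45 + 13} \right)} + \left(6048 + 3084\right) = \left(\left(- \frac{1}{8}\right) \left(-1\right) \frac{1}{\sqrt{-45 + 13}} - \frac{\sqrt{-45 + 13}}{8 \left(-1\right)}\right) + \left(6048 + 3084\right) = \left(\left(- \frac{1}{8}\right) \left(-1\right) \frac{1}{\sqrt{-32}} - \frac{1}{8} \sqrt{-32} \left(-1\right)\right) + 9132 = \left(\left(- \frac{1}{8}\right) \left(-1\right) \frac{1}{4 i \sqrt{2}} - \frac{1}{8} \cdot 4 i \sqrt{2} \left(-1\right)\right) + 9132 = \left(\left(- \frac{1}{8}\right) \left(-1\right) \left(- \frac{i \sqrt{2}}{8}\right) + \frac{i \sqrt{2}}{2}\right) + 9132 = \left(- \frac{i \sqrt{2}}{64} + \frac{i \sqrt{2}}{2}\right) + 9132 = \frac{31 i \sqrt{2}}{64} + 9132 = 9132 + \frac{31 i \sqrt{2}}{64}$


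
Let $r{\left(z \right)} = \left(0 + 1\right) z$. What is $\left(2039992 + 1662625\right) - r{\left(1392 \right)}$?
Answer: $3701225$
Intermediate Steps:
$r{\left(z \right)} = z$ ($r{\left(z \right)} = 1 z = z$)
$\left(2039992 + 1662625\right) - r{\left(1392 \right)} = \left(2039992 + 1662625\right) - 1392 = 3702617 - 1392 = 3701225$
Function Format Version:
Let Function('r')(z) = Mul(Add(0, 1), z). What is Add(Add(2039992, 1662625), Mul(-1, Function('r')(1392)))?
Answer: 3701225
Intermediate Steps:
Function('r')(z) = z (Function('r')(z) = Mul(1, z) = z)
Add(Add(2039992, 1662625), Mul(-1, Function('r')(1392))) = Add(Add(2039992, 1662625), Mul(-1, 1392)) = Add(3702617, -1392) = 3701225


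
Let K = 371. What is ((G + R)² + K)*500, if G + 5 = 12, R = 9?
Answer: 313500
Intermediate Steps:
G = 7 (G = -5 + 12 = 7)
((G + R)² + K)*500 = ((7 + 9)² + 371)*500 = (16² + 371)*500 = (256 + 371)*500 = 627*500 = 313500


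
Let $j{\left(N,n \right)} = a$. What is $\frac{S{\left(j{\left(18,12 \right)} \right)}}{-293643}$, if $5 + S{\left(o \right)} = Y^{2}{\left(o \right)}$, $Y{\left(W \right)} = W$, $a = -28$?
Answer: $- \frac{779}{293643} \approx -0.0026529$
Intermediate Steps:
$j{\left(N,n \right)} = -28$
$S{\left(o \right)} = -5 + o^{2}$
$\frac{S{\left(j{\left(18,12 \right)} \right)}}{-293643} = \frac{-5 + \left(-28\right)^{2}}{-293643} = \left(-5 + 784\right) \left(- \frac{1}{293643}\right) = 779 \left(- \frac{1}{293643}\right) = - \frac{779}{293643}$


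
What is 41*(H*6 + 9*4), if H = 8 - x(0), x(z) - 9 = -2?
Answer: 1722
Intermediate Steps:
x(z) = 7 (x(z) = 9 - 2 = 7)
H = 1 (H = 8 - 1*7 = 8 - 7 = 1)
41*(H*6 + 9*4) = 41*(1*6 + 9*4) = 41*(6 + 36) = 41*42 = 1722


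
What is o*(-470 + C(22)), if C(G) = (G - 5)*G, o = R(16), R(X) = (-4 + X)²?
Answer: -13824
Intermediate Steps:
o = 144 (o = (-4 + 16)² = 12² = 144)
C(G) = G*(-5 + G) (C(G) = (-5 + G)*G = G*(-5 + G))
o*(-470 + C(22)) = 144*(-470 + 22*(-5 + 22)) = 144*(-470 + 22*17) = 144*(-470 + 374) = 144*(-96) = -13824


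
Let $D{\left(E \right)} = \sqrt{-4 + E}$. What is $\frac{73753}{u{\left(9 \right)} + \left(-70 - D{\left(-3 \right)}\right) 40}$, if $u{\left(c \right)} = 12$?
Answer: $- \frac{51405841}{1946036} + \frac{368765 i \sqrt{7}}{973018} \approx -26.416 + 1.0027 i$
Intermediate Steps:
$\frac{73753}{u{\left(9 \right)} + \left(-70 - D{\left(-3 \right)}\right) 40} = \frac{73753}{12 + \left(-70 - \sqrt{-4 - 3}\right) 40} = \frac{73753}{12 + \left(-70 - \sqrt{-7}\right) 40} = \frac{73753}{12 + \left(-70 - i \sqrt{7}\right) 40} = \frac{73753}{12 - \left(2800 + 40 i \sqrt{7}\right)} = \frac{73753}{-2788 - 40 i \sqrt{7}}$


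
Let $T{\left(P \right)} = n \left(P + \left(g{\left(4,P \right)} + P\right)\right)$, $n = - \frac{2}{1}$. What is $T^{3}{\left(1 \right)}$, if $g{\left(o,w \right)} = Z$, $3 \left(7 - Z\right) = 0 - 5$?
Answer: $- \frac{262144}{27} \approx -9709.0$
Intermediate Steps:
$Z = \frac{26}{3}$ ($Z = 7 - \frac{0 - 5}{3} = 7 - - \frac{5}{3} = 7 + \frac{5}{3} = \frac{26}{3} \approx 8.6667$)
$g{\left(o,w \right)} = \frac{26}{3}$
$n = -2$ ($n = \left(-2\right) 1 = -2$)
$T{\left(P \right)} = - \frac{52}{3} - 4 P$ ($T{\left(P \right)} = - 2 \left(P + \left(\frac{26}{3} + P\right)\right) = - 2 \left(\frac{26}{3} + 2 P\right) = - \frac{52}{3} - 4 P$)
$T^{3}{\left(1 \right)} = \left(- \frac{52}{3} - 4\right)^{3} = \left(- \frac{64}{3}\right)^{3} = - \frac{262144}{27}$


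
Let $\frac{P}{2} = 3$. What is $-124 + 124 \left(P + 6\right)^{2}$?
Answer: $17732$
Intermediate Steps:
$P = 6$ ($P = 2 \cdot 3 = 6$)
$-124 + 124 \left(P + 6\right)^{2} = -124 + 124 \left(6 + 6\right)^{2} = -124 + 124 \cdot 12^{2} = -124 + 124 \cdot 144 = -124 + 17856 = 17732$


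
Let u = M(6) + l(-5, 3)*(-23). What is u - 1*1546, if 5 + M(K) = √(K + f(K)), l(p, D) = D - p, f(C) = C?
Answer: -1735 + 2*√3 ≈ -1731.5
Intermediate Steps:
M(K) = -5 + √2*√K (M(K) = -5 + √(K + K) = -5 + √(2*K) = -5 + √2*√K)
u = -189 + 2*√3 (u = (-5 + √2*√6) + (3 - 1*(-5))*(-23) = (-5 + 2*√3) + (3 + 5)*(-23) = (-5 + 2*√3) + 8*(-23) = (-5 + 2*√3) - 184 = -189 + 2*√3 ≈ -185.54)
u - 1*1546 = (-189 + 2*√3) - 1*1546 = (-189 + 2*√3) - 1546 = -1735 + 2*√3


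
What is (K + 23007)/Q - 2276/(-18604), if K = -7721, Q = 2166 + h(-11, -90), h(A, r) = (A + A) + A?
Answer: 72308863/9920583 ≈ 7.2888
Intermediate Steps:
h(A, r) = 3*A (h(A, r) = 2*A + A = 3*A)
Q = 2133 (Q = 2166 + 3*(-11) = 2166 - 33 = 2133)
(K + 23007)/Q - 2276/(-18604) = (-7721 + 23007)/2133 - 2276/(-18604) = 15286*(1/2133) - 2276*(-1/18604) = 15286/2133 + 569/4651 = 72308863/9920583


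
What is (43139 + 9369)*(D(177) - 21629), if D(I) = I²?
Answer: 509327600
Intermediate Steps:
(43139 + 9369)*(D(177) - 21629) = (43139 + 9369)*(177² - 21629) = 52508*(31329 - 21629) = 52508*9700 = 509327600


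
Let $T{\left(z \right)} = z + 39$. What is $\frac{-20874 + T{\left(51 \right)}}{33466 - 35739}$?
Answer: $\frac{20784}{2273} \approx 9.1439$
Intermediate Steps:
$T{\left(z \right)} = 39 + z$
$\frac{-20874 + T{\left(51 \right)}}{33466 - 35739} = \frac{-20874 + \left(39 + 51\right)}{33466 - 35739} = \frac{-20874 + 90}{-2273} = \left(-20784\right) \left(- \frac{1}{2273}\right) = \frac{20784}{2273}$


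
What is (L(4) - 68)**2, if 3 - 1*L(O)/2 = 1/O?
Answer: 15625/4 ≈ 3906.3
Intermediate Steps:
L(O) = 6 - 2/O
(L(4) - 68)**2 = ((6 - 2/4) - 68)**2 = ((6 - 2*1/4) - 68)**2 = ((6 - 1/2) - 68)**2 = (11/2 - 68)**2 = (-125/2)**2 = 15625/4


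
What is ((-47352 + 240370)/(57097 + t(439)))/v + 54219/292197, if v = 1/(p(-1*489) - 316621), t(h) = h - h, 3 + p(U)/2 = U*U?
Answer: 3038324273728011/5561190703 ≈ 5.4634e+5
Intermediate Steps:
p(U) = -6 + 2*U**2 (p(U) = -6 + 2*(U*U) = -6 + 2*U**2)
t(h) = 0
v = 1/161615 (v = 1/((-6 + 2*(-1*489)**2) - 316621) = 1/((-6 + 2*(-489)**2) - 316621) = 1/((-6 + 2*239121) - 316621) = 1/((-6 + 478242) - 316621) = 1/(478236 - 316621) = 1/161615 ≈ 6.1875e-6)
((-47352 + 240370)/(57097 + t(439)))/v + 54219/292197 = ((-47352 + 240370)/(57097 + 0))/(1/161615) + 54219/292197 = (193018/57097)*161615 + 54219*(1/292197) = (193018*(1/57097))*161615 + 18073/97399 = (193018/57097)*161615 + 18073/97399 = 31194604070/57097 + 18073/97399 = 3038324273728011/5561190703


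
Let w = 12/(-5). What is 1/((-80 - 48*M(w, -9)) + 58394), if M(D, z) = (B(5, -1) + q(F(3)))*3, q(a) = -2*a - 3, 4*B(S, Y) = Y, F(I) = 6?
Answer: 1/60510 ≈ 1.6526e-5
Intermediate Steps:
B(S, Y) = Y/4
w = -12/5 (w = 12*(-⅕) = -12/5 ≈ -2.4000)
q(a) = -3 - 2*a
M(D, z) = -183/4 (M(D, z) = ((¼)*(-1) + (-3 - 2*6))*3 = (-¼ + (-3 - 12))*3 = (-¼ - 15)*3 = -61/4*3 = -183/4)
1/((-80 - 48*M(w, -9)) + 58394) = 1/((-80 - 48*(-183/4)) + 58394) = 1/((-80 + 2196) + 58394) = 1/(2116 + 58394) = 1/60510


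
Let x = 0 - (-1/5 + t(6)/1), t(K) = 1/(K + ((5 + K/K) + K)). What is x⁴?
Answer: 28561/65610000 ≈ 0.00043531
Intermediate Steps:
t(K) = 1/(6 + 2*K) (t(K) = 1/(K + ((5 + 1) + K)) = 1/(K + (6 + K)) = 1/(6 + 2*K))
x = 13/90 (x = 0 - (-1/5 + (1/(2*(3 + 6)))/1) = 0 - (-1*⅕ + ((½)/9)*1) = 0 - (-⅕ + ((½)*(⅑))*1) = 0 - (-⅕ + (1/18)*1) = 0 - (-⅕ + 1/18) = 0 - 1*(-13/90) = 0 + 13/90 = 13/90 ≈ 0.14444)
x⁴ = (13/90)⁴ = 28561/65610000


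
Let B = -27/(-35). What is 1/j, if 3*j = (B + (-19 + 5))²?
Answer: 3675/214369 ≈ 0.017143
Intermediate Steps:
B = 27/35 (B = -27*(-1/35) = 27/35 ≈ 0.77143)
j = 214369/3675 (j = (27/35 + (-19 + 5))²/3 = (27/35 - 14)²/3 = (-463/35)²/3 = (⅓)*(214369/1225) = 214369/3675 ≈ 58.332)
1/j = 1/(214369/3675) = 3675/214369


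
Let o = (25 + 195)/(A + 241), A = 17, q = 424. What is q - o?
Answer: 54586/129 ≈ 423.15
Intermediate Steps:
o = 110/129 (o = (25 + 195)/(17 + 241) = 220/258 = 220*(1/258) = 110/129 ≈ 0.85271)
q - o = 424 - 1*110/129 = 424 - 110/129 = 54586/129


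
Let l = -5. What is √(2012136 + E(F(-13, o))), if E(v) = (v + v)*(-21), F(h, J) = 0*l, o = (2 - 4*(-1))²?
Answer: 14*√10266 ≈ 1418.5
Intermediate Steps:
o = 36 (o = (2 + 4)² = 6² = 36)
F(h, J) = 0 (F(h, J) = 0*(-5) = 0)
E(v) = -42*v (E(v) = (2*v)*(-21) = -42*v)
√(2012136 + E(F(-13, o))) = √(2012136 - 42*0) = √(2012136 + 0) = √2012136 = 14*√10266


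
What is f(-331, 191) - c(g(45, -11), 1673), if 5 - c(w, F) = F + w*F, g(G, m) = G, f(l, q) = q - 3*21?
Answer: 77081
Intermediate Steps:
f(l, q) = -63 + q (f(l, q) = q - 63 = -63 + q)
c(w, F) = 5 - F - F*w (c(w, F) = 5 - (F + w*F) = 5 - (F + F*w) = 5 + (-F - F*w) = 5 - F - F*w)
f(-331, 191) - c(g(45, -11), 1673) = (-63 + 191) - (5 - 1*1673 - 1*1673*45) = 128 - (5 - 1673 - 75285) = 128 - 1*(-76953) = 128 + 76953 = 77081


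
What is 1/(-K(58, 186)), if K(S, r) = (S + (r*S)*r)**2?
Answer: -1/4026547903876 ≈ -2.4835e-13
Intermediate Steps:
K(S, r) = (S + S*r**2)**2 (K(S, r) = (S + (S*r)*r)**2 = (S + S*r**2)**2)
1/(-K(58, 186)) = 1/(-58**2*(1 + 186**2)**2) = 1/(-3364*(1 + 34596)**2) = 1/(-3364*34597**2) = 1/(-3364*1196952409) = 1/(-1*4026547903876) = 1/(-4026547903876) = -1/4026547903876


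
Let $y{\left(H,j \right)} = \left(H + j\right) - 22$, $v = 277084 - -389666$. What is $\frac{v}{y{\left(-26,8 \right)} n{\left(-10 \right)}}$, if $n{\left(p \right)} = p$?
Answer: $\frac{13335}{8} \approx 1666.9$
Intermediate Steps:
$v = 666750$ ($v = 277084 + 389666 = 666750$)
$y{\left(H,j \right)} = -22 + H + j$
$\frac{v}{y{\left(-26,8 \right)} n{\left(-10 \right)}} = \frac{666750}{\left(-22 - 26 + 8\right) \left(-10\right)} = \frac{666750}{\left(-40\right) \left(-10\right)} = \frac{666750}{400} = 666750 \cdot \frac{1}{400} = \frac{13335}{8}$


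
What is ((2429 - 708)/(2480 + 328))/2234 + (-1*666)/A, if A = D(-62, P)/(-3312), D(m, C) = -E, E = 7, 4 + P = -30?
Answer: -13837092020977/43911504 ≈ -3.1511e+5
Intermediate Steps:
P = -34 (P = -4 - 30 = -34)
D(m, C) = -7 (D(m, C) = -1*7 = -7)
A = 7/3312 (A = -7/(-3312) = -7*(-1/3312) = 7/3312 ≈ 0.0021135)
((2429 - 708)/(2480 + 328))/2234 + (-1*666)/A = ((2429 - 708)/(2480 + 328))/2234 + (-1*666)/(7/3312) = (1721/2808)*(1/2234) - 666*3312/7 = (1721*(1/2808))*(1/2234) - 2205792/7 = (1721/2808)*(1/2234) - 2205792/7 = 1721/6273072 - 2205792/7 = -13837092020977/43911504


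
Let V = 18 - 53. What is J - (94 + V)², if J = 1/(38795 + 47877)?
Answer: -301705231/86672 ≈ -3481.0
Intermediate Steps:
V = -35
J = 1/86672 ≈ 1.1538e-5
J - (94 + V)² = 1/86672 - (94 - 35)² = 1/86672 - 1*59² = 1/86672 - 1*3481 = 1/86672 - 3481 = -301705231/86672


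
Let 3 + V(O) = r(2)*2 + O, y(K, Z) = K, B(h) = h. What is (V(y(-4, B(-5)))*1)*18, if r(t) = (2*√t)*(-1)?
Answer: -126 - 72*√2 ≈ -227.82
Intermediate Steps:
r(t) = -2*√t
V(O) = -3 + O - 4*√2 (V(O) = -3 + (-2*√2*2 + O) = -3 + (-4*√2 + O) = -3 + (O - 4*√2) = -3 + O - 4*√2)
(V(y(-4, B(-5)))*1)*18 = ((-3 - 4 - 4*√2)*1)*18 = ((-7 - 4*√2)*1)*18 = (-7 - 4*√2)*18 = -126 - 72*√2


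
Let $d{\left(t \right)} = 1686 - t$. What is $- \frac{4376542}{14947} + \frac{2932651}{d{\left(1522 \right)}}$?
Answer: $\frac{43116581609}{2451308} \approx 17589.0$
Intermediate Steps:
$- \frac{4376542}{14947} + \frac{2932651}{d{\left(1522 \right)}} = - \frac{4376542}{14947} + \frac{2932651}{1686 - 1522} = \left(-4376542\right) \frac{1}{14947} + \frac{2932651}{1686 - 1522} = - \frac{4376542}{14947} + \frac{2932651}{164} = \frac{43116581609}{2451308}$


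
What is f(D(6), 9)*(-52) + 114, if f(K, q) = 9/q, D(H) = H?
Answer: 62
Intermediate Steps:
f(D(6), 9)*(-52) + 114 = (9/9)*(-52) + 114 = (9*(⅑))*(-52) + 114 = 1*(-52) + 114 = -52 + 114 = 62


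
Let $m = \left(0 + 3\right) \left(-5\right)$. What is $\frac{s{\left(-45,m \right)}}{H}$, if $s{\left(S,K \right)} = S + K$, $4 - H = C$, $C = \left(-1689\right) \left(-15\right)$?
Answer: $\frac{60}{25331} \approx 0.0023686$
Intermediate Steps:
$C = 25335$
$m = -15$ ($m = 3 \left(-5\right) = -15$)
$H = -25331$ ($H = 4 - 25335 = -25331$)
$s{\left(S,K \right)} = K + S$
$\frac{s{\left(-45,m \right)}}{H} = \frac{-15 - 45}{-25331} = \left(-60\right) \left(- \frac{1}{25331}\right) = \frac{60}{25331}$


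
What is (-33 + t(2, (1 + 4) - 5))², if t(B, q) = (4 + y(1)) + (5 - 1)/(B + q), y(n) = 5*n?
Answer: 484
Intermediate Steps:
t(B, q) = 9 + 4/(B + q) (t(B, q) = (4 + 5*1) + (5 - 1)/(B + q) = (4 + 5) + 4/(B + q) = 9 + 4/(B + q))
(-33 + t(2, (1 + 4) - 5))² = (-33 + (4 + 9*2 + 9*((1 + 4) - 5))/(2 + ((1 + 4) - 5)))² = (-33 + (4 + 18 + 9*(5 - 5))/(2 + (5 - 5)))² = (-33 + (4 + 18 + 9*0)/(2 + 0))² = (-33 + (4 + 18 + 0)/2)² = (-33 + (½)*22)² = (-33 + 11)² = (-22)² = 484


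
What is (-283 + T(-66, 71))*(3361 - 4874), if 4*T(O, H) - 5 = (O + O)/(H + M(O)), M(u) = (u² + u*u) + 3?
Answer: 7490828201/17572 ≈ 4.2629e+5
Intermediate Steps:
M(u) = 3 + 2*u² (M(u) = (u² + u²) + 3 = 2*u² + 3 = 3 + 2*u²)
T(O, H) = 5/4 + O/(2*(3 + H + 2*O²)) (T(O, H) = 5/4 + ((O + O)/(H + (3 + 2*O²)))/4 = 5/4 + ((2*O)/(3 + H + 2*O²))/4 = 5/4 + (2*O/(3 + H + 2*O²))/4 = 5/4 + O/(2*(3 + H + 2*O²)))
(-283 + T(-66, 71))*(3361 - 4874) = (-283 + (15 + 2*(-66) + 5*71 + 10*(-66)²)/(4*(3 + 71 + 2*(-66)²)))*(3361 - 4874) = (-283 + (15 - 132 + 355 + 10*4356)/(4*(3 + 71 + 2*4356)))*(-1513) = (-283 + (15 - 132 + 355 + 43560)/(4*(3 + 71 + 8712)))*(-1513) = (-283 + (¼)*43798/8786)*(-1513) = (-283 + (¼)*(1/8786)*43798)*(-1513) = (-283 + 21899/17572)*(-1513) = -4950977/17572*(-1513) = 7490828201/17572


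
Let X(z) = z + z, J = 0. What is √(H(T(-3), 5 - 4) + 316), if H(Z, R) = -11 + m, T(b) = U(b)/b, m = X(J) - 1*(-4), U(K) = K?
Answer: √309 ≈ 17.578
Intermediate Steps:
X(z) = 2*z
m = 4 (m = 2*0 - 1*(-4) = 0 + 4 = 4)
T(b) = 1 (T(b) = b/b = 1)
H(Z, R) = -7 (H(Z, R) = -11 + 4 = -7)
√(H(T(-3), 5 - 4) + 316) = √(-7 + 316) = √309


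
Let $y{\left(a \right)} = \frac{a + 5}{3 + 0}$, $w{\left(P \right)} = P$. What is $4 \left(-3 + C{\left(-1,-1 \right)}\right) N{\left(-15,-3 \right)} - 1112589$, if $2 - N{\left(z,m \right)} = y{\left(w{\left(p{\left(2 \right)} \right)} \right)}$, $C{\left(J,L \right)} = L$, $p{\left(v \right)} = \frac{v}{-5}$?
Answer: $- \frac{16688947}{15} \approx -1.1126 \cdot 10^{6}$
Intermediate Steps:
$p{\left(v \right)} = - \frac{v}{5}$ ($p{\left(v \right)} = v \left(- \frac{1}{5}\right) = - \frac{v}{5}$)
$y{\left(a \right)} = \frac{5}{3} + \frac{a}{3}$ ($y{\left(a \right)} = \frac{5 + a}{3} = \left(5 + a\right) \frac{1}{3} = \frac{5}{3} + \frac{a}{3}$)
$N{\left(z,m \right)} = \frac{7}{15}$ ($N{\left(z,m \right)} = 2 - \left(\frac{5}{3} + \frac{\left(- \frac{1}{5}\right) 2}{3}\right) = 2 - \left(\frac{5}{3} + \frac{1}{3} \left(- \frac{2}{5}\right)\right) = 2 - \left(\frac{5}{3} - \frac{2}{15}\right) = 2 - \frac{23}{15} = \frac{7}{15}$)
$4 \left(-3 + C{\left(-1,-1 \right)}\right) N{\left(-15,-3 \right)} - 1112589 = 4 \left(-3 - 1\right) \frac{7}{15} - 1112589 = 4 \left(-4\right) \frac{7}{15} - 1112589 = \left(-16\right) \frac{7}{15} - 1112589 = - \frac{112}{15} - 1112589 = - \frac{16688947}{15}$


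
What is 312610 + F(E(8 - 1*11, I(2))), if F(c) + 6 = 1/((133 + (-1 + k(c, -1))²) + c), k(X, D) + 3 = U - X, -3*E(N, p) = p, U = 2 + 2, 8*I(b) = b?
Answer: 5983553308/19141 ≈ 3.1260e+5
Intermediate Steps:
I(b) = b/8
U = 4
E(N, p) = -p/3
k(X, D) = 1 - X (k(X, D) = -3 + (4 - X) = 1 - X)
F(c) = -6 + 1/(133 + c + c²) (F(c) = -6 + 1/((133 + (-1 + (1 - c))²) + c) = -6 + 1/((133 + (-c)²) + c) = -6 + 1/((133 + c²) + c) = -6 + 1/(133 + c + c²))
312610 + F(E(8 - 1*11, I(2))) = 312610 + (-797 - (-2)*(⅛)*2 - 6*(-2/24)²)/(133 - 2/24 + (-2/24)²) = 312610 + (-797 - (-2)/4 - 6*(-⅓*¼)²)/(133 - ⅓*¼ + (-⅓*¼)²) = 312610 + (-797 - 6*(-1/12) - 6*(-1/12)²)/(133 - 1/12 + (-1/12)²) = 312610 + (-797 + ½ - 6*1/144)/(133 - 1/12 + 1/144) = 312610 + (-797 + ½ - 1/24)/(19141/144) = 312610 + (144/19141)*(-19117/24) = 312610 - 114702/19141 = 5983553308/19141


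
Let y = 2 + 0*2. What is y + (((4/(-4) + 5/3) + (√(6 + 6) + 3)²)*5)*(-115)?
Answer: -37369/3 - 6900*√3 ≈ -24408.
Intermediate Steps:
y = 2 (y = 2 + 0 = 2)
y + (((4/(-4) + 5/3) + (√(6 + 6) + 3)²)*5)*(-115) = 2 + (((4/(-4) + 5/3) + (√(6 + 6) + 3)²)*5)*(-115) = 2 + (((4*(-¼) + 5*(⅓)) + (√12 + 3)²)*5)*(-115) = 2 + (((-1 + 5/3) + (2*√3 + 3)²)*5)*(-115) = 2 + ((⅔ + (3 + 2*√3)²)*5)*(-115) = 2 + (10/3 + 5*(3 + 2*√3)²)*(-115) = 2 + (-1150/3 - 575*(3 + 2*√3)²) = -1144/3 - 575*(3 + 2*√3)²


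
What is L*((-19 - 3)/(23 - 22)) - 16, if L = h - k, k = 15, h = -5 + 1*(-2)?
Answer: 468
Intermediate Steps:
h = -7 (h = -5 - 2 = -7)
L = -22 (L = -7 - 1*15 = -7 - 15 = -22)
L*((-19 - 3)/(23 - 22)) - 16 = -22*(-19 - 3)/(23 - 22) - 16 = -(-484)/1 - 16 = -(-484) - 16 = -22*(-22) - 16 = 484 - 16 = 468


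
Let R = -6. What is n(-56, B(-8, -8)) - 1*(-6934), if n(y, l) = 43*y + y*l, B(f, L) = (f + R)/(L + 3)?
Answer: 21846/5 ≈ 4369.2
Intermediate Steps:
B(f, L) = (-6 + f)/(3 + L) (B(f, L) = (f - 6)/(L + 3) = (-6 + f)/(3 + L))
n(y, l) = 43*y + l*y
n(-56, B(-8, -8)) - 1*(-6934) = -56*(43 + (-6 - 8)/(3 - 8)) - 1*(-6934) = -56*(43 - 14/(-5)) + 6934 = -56*(43 - 1/5*(-14)) + 6934 = -56*(43 + 14/5) + 6934 = -56*229/5 + 6934 = -12824/5 + 6934 = 21846/5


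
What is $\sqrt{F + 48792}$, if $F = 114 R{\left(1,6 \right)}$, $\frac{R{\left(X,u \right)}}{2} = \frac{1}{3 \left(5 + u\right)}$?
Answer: $\frac{2 \sqrt{1476167}}{11} \approx 220.9$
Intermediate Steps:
$R{\left(X,u \right)} = \frac{2}{15 + 3 u}$ ($R{\left(X,u \right)} = \frac{2}{3 \left(5 + u\right)} = \frac{2}{15 + 3 u}$)
$F = \frac{76}{11}$ ($F = 114 \frac{2}{3 \left(5 + 6\right)} = 114 \frac{2}{3 \cdot 11} = 114 \cdot \frac{2}{3} \cdot \frac{1}{11} = 114 \cdot \frac{2}{33} = \frac{76}{11} \approx 6.9091$)
$\sqrt{F + 48792} = \sqrt{\frac{76}{11} + 48792} = \sqrt{\frac{536788}{11}} = \frac{2 \sqrt{1476167}}{11}$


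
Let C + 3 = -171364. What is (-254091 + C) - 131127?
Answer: -556585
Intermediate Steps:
C = -171367 (C = -3 - 171364 = -171367)
(-254091 + C) - 131127 = (-254091 - 171367) - 131127 = -425458 - 131127 = -556585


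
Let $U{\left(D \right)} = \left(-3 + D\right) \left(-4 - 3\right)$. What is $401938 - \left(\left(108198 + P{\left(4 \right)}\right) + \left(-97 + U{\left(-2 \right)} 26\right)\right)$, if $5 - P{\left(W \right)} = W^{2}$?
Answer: $292938$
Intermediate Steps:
$U{\left(D \right)} = 21 - 7 D$ ($U{\left(D \right)} = \left(-3 + D\right) \left(-4 - 3\right) = \left(-3 + D\right) \left(-7\right) = 21 - 7 D$)
$P{\left(W \right)} = 5 - W^{2}$
$401938 - \left(\left(108198 + P{\left(4 \right)}\right) + \left(-97 + U{\left(-2 \right)} 26\right)\right) = 401938 - \left(\left(108198 + \left(5 - 4^{2}\right)\right) - \left(97 - \left(21 - -14\right) 26\right)\right) = 401938 - \left(\left(108198 + \left(5 - 16\right)\right) - \left(97 - \left(21 + 14\right) 26\right)\right) = 401938 - \left(\left(108198 + \left(5 - 16\right)\right) + \left(-97 + 35 \cdot 26\right)\right) = 401938 - \left(\left(108198 - 11\right) + \left(-97 + 910\right)\right) = 401938 - \left(108187 + 813\right) = 401938 - 109000 = 292938$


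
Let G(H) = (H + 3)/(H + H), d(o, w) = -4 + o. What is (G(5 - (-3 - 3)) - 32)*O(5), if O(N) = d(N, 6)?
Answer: -345/11 ≈ -31.364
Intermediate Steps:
O(N) = -4 + N
G(H) = (3 + H)/(2*H) (G(H) = (3 + H)/((2*H)) = (3 + H)*(1/(2*H)) = (3 + H)/(2*H))
(G(5 - (-3 - 3)) - 32)*O(5) = ((3 + (5 - (-3 - 3)))/(2*(5 - (-3 - 3))) - 32)*(-4 + 5) = ((3 + (5 - 1*(-6)))/(2*(5 - 1*(-6))) - 32)*1 = ((3 + (5 + 6))/(2*(5 + 6)) - 32)*1 = ((½)*(3 + 11)/11 - 32)*1 = ((½)*(1/11)*14 - 32)*1 = (7/11 - 32)*1 = -345/11*1 = -345/11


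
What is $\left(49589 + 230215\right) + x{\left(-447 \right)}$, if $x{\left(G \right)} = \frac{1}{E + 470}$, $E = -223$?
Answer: $\frac{69111589}{247} \approx 2.798 \cdot 10^{5}$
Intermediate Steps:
$x{\left(G \right)} = \frac{1}{247}$ ($x{\left(G \right)} = \frac{1}{-223 + 470} = \frac{1}{247}$)
$\left(49589 + 230215\right) + x{\left(-447 \right)} = \left(49589 + 230215\right) + \frac{1}{247} = 279804 + \frac{1}{247} = \frac{69111589}{247}$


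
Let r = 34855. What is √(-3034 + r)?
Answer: √31821 ≈ 178.38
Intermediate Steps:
√(-3034 + r) = √(-3034 + 34855) = √31821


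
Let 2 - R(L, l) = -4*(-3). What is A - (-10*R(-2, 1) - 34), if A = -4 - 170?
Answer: -240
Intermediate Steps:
R(L, l) = -10 (R(L, l) = 2 - (-4)*(-3) = 2 - 1*12 = 2 - 12 = -10)
A = -174
A - (-10*R(-2, 1) - 34) = -174 - (-10*(-10) - 34) = -174 - (100 - 34) = -174 - 1*66 = -174 - 66 = -240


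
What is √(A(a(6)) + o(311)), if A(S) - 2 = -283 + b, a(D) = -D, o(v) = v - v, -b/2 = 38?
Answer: I*√357 ≈ 18.894*I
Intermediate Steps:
b = -76 (b = -2*38 = -76)
o(v) = 0
A(S) = -357 (A(S) = 2 + (-283 - 76) = 2 - 359 = -357)
√(A(a(6)) + o(311)) = √(-357 + 0) = √(-357) = I*√357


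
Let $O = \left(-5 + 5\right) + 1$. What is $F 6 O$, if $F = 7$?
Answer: $42$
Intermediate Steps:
$O = 1$ ($O = 0 + 1 = 1$)
$F 6 O = 7 \cdot 6 \cdot 1 = 42 \cdot 1 = 42$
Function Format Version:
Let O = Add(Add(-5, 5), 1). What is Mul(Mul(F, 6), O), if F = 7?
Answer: 42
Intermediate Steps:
O = 1 (O = Add(0, 1) = 1)
Mul(Mul(F, 6), O) = Mul(Mul(7, 6), 1) = Mul(42, 1) = 42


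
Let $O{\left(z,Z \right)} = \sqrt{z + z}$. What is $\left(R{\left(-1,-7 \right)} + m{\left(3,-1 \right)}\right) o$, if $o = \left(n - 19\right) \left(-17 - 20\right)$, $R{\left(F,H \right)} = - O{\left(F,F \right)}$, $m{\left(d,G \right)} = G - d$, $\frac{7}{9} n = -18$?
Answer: $- \frac{43660}{7} - \frac{10915 i \sqrt{2}}{7} \approx -6237.1 - 2205.2 i$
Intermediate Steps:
$n = - \frac{162}{7}$ ($n = \frac{9}{7} \left(-18\right) = - \frac{162}{7} \approx -23.143$)
$O{\left(z,Z \right)} = \sqrt{2} \sqrt{z}$ ($O{\left(z,Z \right)} = \sqrt{2 z} = \sqrt{2} \sqrt{z}$)
$R{\left(F,H \right)} = - \sqrt{2} \sqrt{F}$
$o = \frac{10915}{7}$ ($o = \left(- \frac{162}{7} - 19\right) \left(-17 - 20\right) = \left(- \frac{295}{7}\right) \left(-37\right) = \frac{10915}{7} \approx 1559.3$)
$\left(R{\left(-1,-7 \right)} + m{\left(3,-1 \right)}\right) o = \left(- \sqrt{2} \sqrt{-1} - 4\right) \frac{10915}{7} = \left(- \sqrt{2} i - 4\right) \frac{10915}{7} = \left(- i \sqrt{2} - 4\right) \frac{10915}{7} = \left(-4 - i \sqrt{2}\right) \frac{10915}{7} = - \frac{43660}{7} - \frac{10915 i \sqrt{2}}{7}$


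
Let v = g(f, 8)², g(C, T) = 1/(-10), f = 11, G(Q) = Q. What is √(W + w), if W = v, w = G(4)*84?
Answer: √33601/10 ≈ 18.331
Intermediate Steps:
g(C, T) = -⅒
w = 336 (w = 4*84 = 336)
v = 1/100 (v = (-⅒)² = 1/100 ≈ 0.010000)
W = 1/100 ≈ 0.010000
√(W + w) = √(1/100 + 336) = √(33601/100) = √33601/10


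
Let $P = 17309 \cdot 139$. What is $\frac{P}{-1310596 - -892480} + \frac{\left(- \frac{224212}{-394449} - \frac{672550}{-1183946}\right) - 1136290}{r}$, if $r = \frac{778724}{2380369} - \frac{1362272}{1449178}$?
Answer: $\frac{7972632182411764589978611183562447}{4300257363453579379258765314} \approx 1.854 \cdot 10^{6}$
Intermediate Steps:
$P = 2405951$
$r = - \frac{1057100174748}{1724789193341}$ ($r = 778724 \cdot \frac{1}{2380369} - \frac{681136}{724589} = \frac{778724}{2380369} - \frac{681136}{724589} = - \frac{1057100174748}{1724789193341} \approx -0.61289$)
$\frac{P}{-1310596 - -892480} + \frac{\left(- \frac{224212}{-394449} - \frac{672550}{-1183946}\right) - 1136290}{r} = \frac{2405951}{-1310596 - -892480} + \frac{\left(- \frac{224212}{-394449} - \frac{672550}{-1183946}\right) - 1136290}{- \frac{1057100174748}{1724789193341}} = \frac{2405951}{-1310596 + 892480} + \left(\left(\left(-224212\right) \left(- \frac{1}{394449}\right) - - \frac{336275}{591973}\right) - 1136290\right) \left(- \frac{1724789193341}{1057100174748}\right) = \frac{2405951}{-418116} + \left(\left(\frac{224212}{394449} + \frac{336275}{591973}\right) - 1136290\right) \left(- \frac{1724789193341}{1057100174748}\right) = 2405951 \left(- \frac{1}{418116}\right) + \left(\frac{265370787751}{233503157877} - 1136290\right) \left(- \frac{1724789193341}{1057100174748}\right) = - \frac{2405951}{418116} - - \frac{457633207659487652427271332439}{246836228995986532689996} = - \frac{2405951}{418116} + \frac{457633207659487652427271332439}{246836228995986532689996} = \frac{7972632182411764589978611183562447}{4300257363453579379258765314}$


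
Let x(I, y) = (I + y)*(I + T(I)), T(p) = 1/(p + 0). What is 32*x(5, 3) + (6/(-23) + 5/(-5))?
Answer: 152943/115 ≈ 1329.9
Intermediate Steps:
T(p) = 1/p
x(I, y) = (I + y)*(I + 1/I)
32*x(5, 3) + (6/(-23) + 5/(-5)) = 32*(1 + 5² + 5*3 + 3/5) + (6/(-23) + 5/(-5)) = 32*(1 + 25 + 15 + 3*(⅕)) + (6*(-1/23) + 5*(-⅕)) = 32*(1 + 25 + 15 + ⅗) + (-6/23 - 1) = 32*(208/5) - 29/23 = 6656/5 - 29/23 = 152943/115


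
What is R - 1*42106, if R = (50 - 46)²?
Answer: -42090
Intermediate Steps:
R = 16 (R = 4² = 16)
R - 1*42106 = 16 - 1*42106 = 16 - 42106 = -42090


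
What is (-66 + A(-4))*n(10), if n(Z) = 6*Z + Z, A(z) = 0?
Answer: -4620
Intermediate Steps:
n(Z) = 7*Z
(-66 + A(-4))*n(10) = (-66 + 0)*(7*10) = -66*70 = -4620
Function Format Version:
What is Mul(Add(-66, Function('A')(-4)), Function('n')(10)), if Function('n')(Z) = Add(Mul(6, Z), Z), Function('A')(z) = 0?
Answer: -4620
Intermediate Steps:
Function('n')(Z) = Mul(7, Z)
Mul(Add(-66, Function('A')(-4)), Function('n')(10)) = Mul(Add(-66, 0), Mul(7, 10)) = Mul(-66, 70) = -4620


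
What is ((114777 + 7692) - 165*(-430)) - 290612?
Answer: -97193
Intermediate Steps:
((114777 + 7692) - 165*(-430)) - 290612 = (122469 + 70950) - 290612 = 193419 - 290612 = -97193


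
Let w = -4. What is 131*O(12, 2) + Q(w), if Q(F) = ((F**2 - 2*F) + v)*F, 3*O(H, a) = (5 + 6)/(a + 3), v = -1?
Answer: 61/15 ≈ 4.0667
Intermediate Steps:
O(H, a) = 11/(3*(3 + a)) (O(H, a) = ((5 + 6)/(a + 3))/3 = (11/(3 + a))/3 = 11/(3*(3 + a)))
Q(F) = F*(-1 + F**2 - 2*F) (Q(F) = ((F**2 - 2*F) - 1)*F = (-1 + F**2 - 2*F)*F = F*(-1 + F**2 - 2*F))
131*O(12, 2) + Q(w) = 131*(11/(3*(3 + 2))) - 4*(-1 + (-4)**2 - 2*(-4)) = 131*((11/3)/5) - 4*(-1 + 16 + 8) = 131*((11/3)*(1/5)) - 4*23 = 131*(11/15) - 92 = 1441/15 - 92 = 61/15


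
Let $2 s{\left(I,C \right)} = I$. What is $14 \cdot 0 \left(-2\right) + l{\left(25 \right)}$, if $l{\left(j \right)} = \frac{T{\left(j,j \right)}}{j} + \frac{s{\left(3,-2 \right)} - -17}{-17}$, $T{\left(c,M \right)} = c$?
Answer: $- \frac{3}{34} \approx -0.088235$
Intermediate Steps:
$s{\left(I,C \right)} = \frac{I}{2}$
$l{\left(j \right)} = - \frac{3}{34}$ ($l{\left(j \right)} = \frac{j}{j} + \frac{\frac{1}{2} \cdot 3 - -17}{-17} = 1 + \left(\frac{3}{2} + 17\right) \left(- \frac{1}{17}\right) = 1 + \frac{37}{2} \left(- \frac{1}{17}\right) = 1 - \frac{37}{34} = - \frac{3}{34}$)
$14 \cdot 0 \left(-2\right) + l{\left(25 \right)} = 14 \cdot 0 \left(-2\right) - \frac{3}{34} = 0 \left(-2\right) - \frac{3}{34} = 0 - \frac{3}{34} = - \frac{3}{34}$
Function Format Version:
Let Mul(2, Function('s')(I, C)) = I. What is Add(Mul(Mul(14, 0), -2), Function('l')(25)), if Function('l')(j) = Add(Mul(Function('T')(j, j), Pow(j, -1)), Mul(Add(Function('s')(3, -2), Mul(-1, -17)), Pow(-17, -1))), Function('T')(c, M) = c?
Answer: Rational(-3, 34) ≈ -0.088235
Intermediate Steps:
Function('s')(I, C) = Mul(Rational(1, 2), I)
Function('l')(j) = Rational(-3, 34) (Function('l')(j) = Add(Mul(j, Pow(j, -1)), Mul(Add(Mul(Rational(1, 2), 3), Mul(-1, -17)), Pow(-17, -1))) = Add(1, Mul(Add(Rational(3, 2), 17), Rational(-1, 17))) = Add(1, Mul(Rational(37, 2), Rational(-1, 17))) = Add(1, Rational(-37, 34)) = Rational(-3, 34))
Add(Mul(Mul(14, 0), -2), Function('l')(25)) = Add(Mul(Mul(14, 0), -2), Rational(-3, 34)) = Add(Mul(0, -2), Rational(-3, 34)) = Add(0, Rational(-3, 34)) = Rational(-3, 34)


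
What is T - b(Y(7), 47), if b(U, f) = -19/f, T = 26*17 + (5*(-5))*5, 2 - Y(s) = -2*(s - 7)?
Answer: 14918/47 ≈ 317.40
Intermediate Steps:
Y(s) = -12 + 2*s (Y(s) = 2 - (-2)*(s - 7) = 2 - (-2)*(-7 + s) = 2 - (14 - 2*s) = 2 + (-14 + 2*s) = -12 + 2*s)
T = 317 (T = 442 - 25*5 = 442 - 125 = 317)
T - b(Y(7), 47) = 317 - (-19)/47 = 317 - 1*(-19/47) = 317 + 19/47 = 14918/47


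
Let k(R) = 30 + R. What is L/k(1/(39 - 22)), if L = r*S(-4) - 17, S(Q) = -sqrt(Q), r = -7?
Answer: -289/511 + 34*I/73 ≈ -0.56556 + 0.46575*I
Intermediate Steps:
L = -17 + 14*I (L = -(-7)*sqrt(-4) - 17 = -(-7)*2*I - 17 = -(-14)*I - 17 = 14*I - 17 = -17 + 14*I ≈ -17.0 + 14.0*I)
L/k(1/(39 - 22)) = (-17 + 14*I)/(30 + 1/(39 - 22)) = (-17 + 14*I)/(30 + 1/17) = (-17 + 14*I)/(511/17) = (-17 + 14*I)*(17/511) = -289/511 + 34*I/73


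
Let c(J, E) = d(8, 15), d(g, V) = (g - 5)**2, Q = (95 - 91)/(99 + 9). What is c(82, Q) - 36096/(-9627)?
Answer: 40913/3209 ≈ 12.749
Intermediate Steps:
Q = 1/27 (Q = 4/108 = 4*(1/108) = 1/27 ≈ 0.037037)
d(g, V) = (-5 + g)**2
c(J, E) = 9 (c(J, E) = (-5 + 8)**2 = 3**2 = 9)
c(82, Q) - 36096/(-9627) = 9 - 36096/(-9627) = 9 - 36096*(-1/9627) = 9 + 12032/3209 = 40913/3209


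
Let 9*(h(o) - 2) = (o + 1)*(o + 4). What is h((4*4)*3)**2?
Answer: 6584356/81 ≈ 81288.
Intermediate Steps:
h(o) = 2 + (1 + o)*(4 + o)/9 (h(o) = 2 + ((o + 1)*(o + 4))/9 = 2 + ((1 + o)*(4 + o))/9 = 2 + (1 + o)*(4 + o)/9)
h((4*4)*3)**2 = (22/9 + ((4*4)*3)**2/9 + 5*((4*4)*3)/9)**2 = (22/9 + (16*3)**2/9 + 5*(16*3)/9)**2 = (22/9 + (1/9)*48**2 + (5/9)*48)**2 = (22/9 + (1/9)*2304 + 80/3)**2 = (22/9 + 256 + 80/3)**2 = (2566/9)**2 = 6584356/81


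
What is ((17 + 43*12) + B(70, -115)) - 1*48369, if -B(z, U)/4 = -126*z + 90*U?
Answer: 28844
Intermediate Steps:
B(z, U) = -360*U + 504*z (B(z, U) = -4*(-126*z + 90*U) = -360*U + 504*z)
((17 + 43*12) + B(70, -115)) - 1*48369 = ((17 + 43*12) + (-360*(-115) + 504*70)) - 1*48369 = ((17 + 516) + (41400 + 35280)) - 48369 = (533 + 76680) - 48369 = 77213 - 48369 = 28844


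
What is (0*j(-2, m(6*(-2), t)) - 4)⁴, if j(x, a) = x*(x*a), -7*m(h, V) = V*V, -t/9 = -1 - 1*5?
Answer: 256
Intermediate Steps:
t = 54 (t = -9*(-1 - 1*5) = -9*(-1 - 5) = -9*(-6) = 54)
m(h, V) = -V²/7 (m(h, V) = -V*V/7 = -V²/7)
j(x, a) = a*x² (j(x, a) = x*(a*x) = a*x²)
(0*j(-2, m(6*(-2), t)) - 4)⁴ = (0*(-⅐*54²*(-2)²) - 4)⁴ = (0*(-⅐*2916*4) - 4)⁴ = (0*(-2916/7*4) - 4)⁴ = (0*(-11664/7) - 4)⁴ = (0 - 4)⁴ = (-4)⁴ = 256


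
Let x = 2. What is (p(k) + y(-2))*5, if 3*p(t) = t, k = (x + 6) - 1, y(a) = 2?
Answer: 65/3 ≈ 21.667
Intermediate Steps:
k = 7 (k = (2 + 6) - 1 = 8 - 1 = 7)
p(t) = t/3
(p(k) + y(-2))*5 = ((⅓)*7 + 2)*5 = (7/3 + 2)*5 = (13/3)*5 = 65/3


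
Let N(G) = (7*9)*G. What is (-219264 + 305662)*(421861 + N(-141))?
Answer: 35680473244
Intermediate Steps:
N(G) = 63*G
(-219264 + 305662)*(421861 + N(-141)) = (-219264 + 305662)*(421861 + 63*(-141)) = 86398*(421861 - 8883) = 86398*412978 = 35680473244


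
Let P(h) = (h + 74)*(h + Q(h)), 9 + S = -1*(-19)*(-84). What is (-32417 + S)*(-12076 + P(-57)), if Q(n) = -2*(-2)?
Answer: 441503494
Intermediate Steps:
Q(n) = 4
S = -1605 (S = -9 - 1*(-19)*(-84) = -9 + 19*(-84) = -9 - 1596 = -1605)
P(h) = (4 + h)*(74 + h) (P(h) = (h + 74)*(h + 4) = (74 + h)*(4 + h) = (4 + h)*(74 + h))
(-32417 + S)*(-12076 + P(-57)) = (-32417 - 1605)*(-12076 + (296 + (-57)**2 + 78*(-57))) = -34022*(-12076 + (296 + 3249 - 4446)) = -34022*(-12076 - 901) = -34022*(-12977) = 441503494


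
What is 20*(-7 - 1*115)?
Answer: -2440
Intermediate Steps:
20*(-7 - 1*115) = 20*(-7 - 115) = 20*(-122) = -2440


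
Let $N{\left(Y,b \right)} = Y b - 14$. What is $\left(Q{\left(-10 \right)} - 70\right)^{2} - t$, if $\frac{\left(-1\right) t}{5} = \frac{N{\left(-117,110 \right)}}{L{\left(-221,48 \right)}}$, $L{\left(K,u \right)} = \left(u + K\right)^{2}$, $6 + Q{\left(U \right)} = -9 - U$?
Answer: $\frac{168286205}{29929} \approx 5622.8$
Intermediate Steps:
$N{\left(Y,b \right)} = -14 + Y b$
$Q{\left(U \right)} = -15 - U$ ($Q{\left(U \right)} = -6 - \left(9 + U\right) = -15 - U$)
$L{\left(K,u \right)} = \left(K + u\right)^{2}$
$t = \frac{64420}{29929}$ ($t = - 5 \frac{-14 - 12870}{\left(-221 + 48\right)^{2}} = - 5 \frac{-14 - 12870}{\left(-173\right)^{2}} = - 5 \left(- \frac{12884}{29929}\right) = - 5 \left(\left(-12884\right) \frac{1}{29929}\right) = \left(-5\right) \left(- \frac{12884}{29929}\right) = \frac{64420}{29929} \approx 2.1524$)
$\left(Q{\left(-10 \right)} - 70\right)^{2} - t = \left(\left(-15 - -10\right) - 70\right)^{2} - \frac{64420}{29929} = \left(\left(-15 + 10\right) - 70\right)^{2} - \frac{64420}{29929} = \left(-5 - 70\right)^{2} - \frac{64420}{29929} = \left(-75\right)^{2} - \frac{64420}{29929} = 5625 - \frac{64420}{29929} = \frac{168286205}{29929}$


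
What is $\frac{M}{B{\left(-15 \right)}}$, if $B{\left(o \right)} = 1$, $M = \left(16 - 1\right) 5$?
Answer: $75$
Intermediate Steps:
$M = 75$ ($M = 15 \cdot 5 = 75$)
$\frac{M}{B{\left(-15 \right)}} = \frac{75}{1} = 75 \cdot 1 = 75$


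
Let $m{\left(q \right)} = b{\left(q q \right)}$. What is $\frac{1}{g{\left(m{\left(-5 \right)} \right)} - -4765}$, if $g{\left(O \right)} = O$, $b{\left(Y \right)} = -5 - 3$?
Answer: $\frac{1}{4757} \approx 0.00021022$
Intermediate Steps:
$b{\left(Y \right)} = -8$ ($b{\left(Y \right)} = -5 - 3 = -8$)
$m{\left(q \right)} = -8$
$\frac{1}{g{\left(m{\left(-5 \right)} \right)} - -4765} = \frac{1}{-8 - -4765} = \frac{1}{-8 + \left(-119 + 4884\right)} = \frac{1}{-8 + 4765} = \frac{1}{4757}$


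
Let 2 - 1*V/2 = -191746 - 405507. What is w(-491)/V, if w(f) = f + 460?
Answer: -31/1194510 ≈ -2.5952e-5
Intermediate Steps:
V = 1194510 (V = 4 - 2*(-191746 - 405507) = 4 - 2*(-597253) = 4 + 1194506 = 1194510)
w(f) = 460 + f
w(-491)/V = (460 - 491)/1194510 = -31*1/1194510 = -31/1194510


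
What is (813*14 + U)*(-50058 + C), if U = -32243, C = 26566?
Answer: 490066612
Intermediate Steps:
(813*14 + U)*(-50058 + C) = (813*14 - 32243)*(-50058 + 26566) = (11382 - 32243)*(-23492) = -20861*(-23492) = 490066612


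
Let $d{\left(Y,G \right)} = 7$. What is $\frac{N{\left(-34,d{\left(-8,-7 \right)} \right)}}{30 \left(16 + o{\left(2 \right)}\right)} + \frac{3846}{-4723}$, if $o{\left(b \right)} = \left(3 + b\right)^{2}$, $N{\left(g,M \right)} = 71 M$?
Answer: $- \frac{2383249}{5809290} \approx -0.41025$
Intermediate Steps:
$\frac{N{\left(-34,d{\left(-8,-7 \right)} \right)}}{30 \left(16 + o{\left(2 \right)}\right)} + \frac{3846}{-4723} = \frac{71 \cdot 7}{30 \left(16 + \left(3 + 2\right)^{2}\right)} + \frac{3846}{-4723} = \frac{497}{30 \left(16 + 5^{2}\right)} + 3846 \left(- \frac{1}{4723}\right) = \frac{497}{30 \left(16 + 25\right)} - \frac{3846}{4723} = \frac{497}{30 \cdot 41} - \frac{3846}{4723} = \frac{497}{1230} - \frac{3846}{4723} = - \frac{2383249}{5809290}$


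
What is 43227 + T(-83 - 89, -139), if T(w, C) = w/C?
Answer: 6008725/139 ≈ 43228.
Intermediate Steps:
43227 + T(-83 - 89, -139) = 43227 + (-83 - 89)/(-139) = 43227 - 172*(-1/139) = 43227 + 172/139 = 6008725/139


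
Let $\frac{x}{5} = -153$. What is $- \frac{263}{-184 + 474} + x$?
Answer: $- \frac{222113}{290} \approx -765.91$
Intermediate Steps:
$x = -765$ ($x = 5 \left(-153\right) = -765$)
$- \frac{263}{-184 + 474} + x = - \frac{263}{-184 + 474} - 765 = - \frac{263}{290} - 765 = - \frac{222113}{290}$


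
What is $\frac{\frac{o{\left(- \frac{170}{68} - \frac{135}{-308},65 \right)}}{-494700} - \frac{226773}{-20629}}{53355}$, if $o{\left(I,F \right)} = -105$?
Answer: $\frac{7479117943}{36299776529100} \approx 0.00020604$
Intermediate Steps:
$\frac{\frac{o{\left(- \frac{170}{68} - \frac{135}{-308},65 \right)}}{-494700} - \frac{226773}{-20629}}{53355} = \frac{- \frac{105}{-494700} - \frac{226773}{-20629}}{53355} = \left(\left(-105\right) \left(- \frac{1}{494700}\right) - - \frac{226773}{20629}\right) \frac{1}{53355} = \left(\frac{7}{32980} + \frac{226773}{20629}\right) \frac{1}{53355} = \frac{7479117943}{680344420} \cdot \frac{1}{53355} = \frac{7479117943}{36299776529100}$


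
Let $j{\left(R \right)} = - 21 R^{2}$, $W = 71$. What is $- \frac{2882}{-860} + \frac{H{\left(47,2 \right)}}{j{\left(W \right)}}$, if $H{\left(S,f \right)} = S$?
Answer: $\frac{152525491}{45520230} \approx 3.3507$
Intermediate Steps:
$- \frac{2882}{-860} + \frac{H{\left(47,2 \right)}}{j{\left(W \right)}} = - \frac{2882}{-860} + \frac{47}{\left(-21\right) 71^{2}} = \left(-2882\right) \left(- \frac{1}{860}\right) + \frac{47}{\left(-21\right) 5041} = \frac{1441}{430} + \frac{47}{-105861} = \frac{1441}{430} + 47 \left(- \frac{1}{105861}\right) = \frac{1441}{430} - \frac{47}{105861} = \frac{152525491}{45520230}$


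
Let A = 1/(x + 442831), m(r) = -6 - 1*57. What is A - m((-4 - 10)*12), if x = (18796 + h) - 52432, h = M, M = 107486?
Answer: 32550904/516681 ≈ 63.000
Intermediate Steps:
h = 107486
x = 73850 (x = (18796 + 107486) - 52432 = 126282 - 52432 = 73850)
m(r) = -63 (m(r) = -6 - 57 = -63)
A = 1/516681 (A = 1/(73850 + 442831) = 1/516681 ≈ 1.9354e-6)
A - m((-4 - 10)*12) = 1/516681 - 1*(-63) = 1/516681 + 63 = 32550904/516681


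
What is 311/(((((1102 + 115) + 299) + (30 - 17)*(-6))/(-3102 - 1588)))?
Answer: -729295/719 ≈ -1014.3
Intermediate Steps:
311/(((((1102 + 115) + 299) + (30 - 17)*(-6))/(-3102 - 1588))) = 311/((((1217 + 299) + 13*(-6))/(-4690))) = 311/(((1516 - 78)*(-1/4690))) = 311/((1438*(-1/4690))) = 311/(-719/2345) = 311*(-2345/719) = -729295/719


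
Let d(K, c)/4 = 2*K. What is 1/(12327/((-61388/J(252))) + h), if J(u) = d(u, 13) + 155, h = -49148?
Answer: -61388/3043859341 ≈ -2.0168e-5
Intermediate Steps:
d(K, c) = 8*K (d(K, c) = 4*(2*K) = 8*K)
J(u) = 155 + 8*u (J(u) = 8*u + 155 = 155 + 8*u)
1/(12327/((-61388/J(252))) + h) = 1/(12327/((-61388/(155 + 8*252))) - 49148) = 1/(12327/((-61388/(155 + 2016))) - 49148) = 1/(12327/((-61388/2171)) - 49148) = 1/(12327/((-61388*1/2171)) - 49148) = 1/(12327/(-61388/2171) - 49148) = 1/(12327*(-2171/61388) - 49148) = 1/(-26761917/61388 - 49148) = 1/(-3043859341/61388) = -61388/3043859341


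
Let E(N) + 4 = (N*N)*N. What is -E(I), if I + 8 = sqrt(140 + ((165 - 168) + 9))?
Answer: 4020 - 338*sqrt(146) ≈ -64.070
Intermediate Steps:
I = -8 + sqrt(146) (I = -8 + sqrt(140 + ((165 - 168) + 9)) = -8 + sqrt(140 + (-3 + 9)) = -8 + sqrt(140 + 6) = -8 + sqrt(146) ≈ 4.0830)
E(N) = -4 + N**3 (E(N) = -4 + (N*N)*N = -4 + N**2*N = -4 + N**3)
-E(I) = -(-4 + (-8 + sqrt(146))**3) = 4 - (-8 + sqrt(146))**3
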